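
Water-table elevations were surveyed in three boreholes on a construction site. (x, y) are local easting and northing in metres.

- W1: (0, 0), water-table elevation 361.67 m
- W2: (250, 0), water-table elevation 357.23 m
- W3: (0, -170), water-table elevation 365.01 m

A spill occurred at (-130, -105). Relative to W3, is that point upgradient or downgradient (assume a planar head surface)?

∂h/∂x = (357.23 − 361.67) / (250 − 0) = -0.01776
∂h/∂y = (365.01 − 361.67) / (-170 − 0) = -0.01965
Head at (-130, -105) = 361.67 + (-0.01776)·(-130) + (-0.01965)·(-105) = 366.04 m.
That is higher than the 365.01 m at W3, so the point is upgradient.

upgradient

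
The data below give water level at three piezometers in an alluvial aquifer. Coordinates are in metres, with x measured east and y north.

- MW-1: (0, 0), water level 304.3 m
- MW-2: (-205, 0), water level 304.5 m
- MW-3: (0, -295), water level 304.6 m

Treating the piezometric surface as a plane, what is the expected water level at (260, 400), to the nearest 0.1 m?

∂h/∂x = (304.5 − 304.3) / (-205 − 0) = -0.0009756
∂h/∂y = (304.6 − 304.3) / (-295 − 0) = -0.001017
h(260, 400) = 304.3 + (-0.0009756)·(260) + (-0.001017)·(400) = 304.3 -0.254 -0.407 = 303.640 m.

303.6 m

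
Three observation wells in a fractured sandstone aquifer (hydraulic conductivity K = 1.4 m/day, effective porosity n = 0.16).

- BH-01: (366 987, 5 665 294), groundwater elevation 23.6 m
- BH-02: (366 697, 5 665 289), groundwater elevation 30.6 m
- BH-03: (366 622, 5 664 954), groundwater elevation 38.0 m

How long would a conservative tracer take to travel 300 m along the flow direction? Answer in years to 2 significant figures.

3.2 years

Taking BH-01 as reference: BH-02−BH-01 = (-290, -5, +7.0); BH-03−BH-01 = (-365, -340, +14.4).
Determinant of the coordinate differences = (-290)·(-340) − (-365)·(-5) = 96775.
∂h/∂x = [(+7.0)·(-340) − (+14.4)·(-5)] / 96775 = -0.02385
∂h/∂y = [(-290)·(+14.4) − (-365)·(+7.0)] / 96775 = -0.01675
|∇h| = √(-0.02385² + -0.01675²) = 0.02914
Seepage velocity v = K·i/n = 1.4 × 0.02914 / 0.16 = 0.255 m/day.
t = 300 / 0.255 = 1176 days = 3.22 years.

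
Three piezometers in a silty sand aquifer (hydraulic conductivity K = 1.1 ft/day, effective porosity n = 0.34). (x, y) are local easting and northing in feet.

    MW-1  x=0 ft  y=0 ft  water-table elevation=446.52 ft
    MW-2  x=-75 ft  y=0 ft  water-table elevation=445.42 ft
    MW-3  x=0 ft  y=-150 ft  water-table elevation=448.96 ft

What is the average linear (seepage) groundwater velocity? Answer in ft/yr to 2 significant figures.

26 ft/yr

∂h/∂x = (445.42 − 446.52) / (-75 − 0) = +0.01467
∂h/∂y = (448.96 − 446.52) / (-150 − 0) = -0.01627
|∇h| = √(0.01467² + -0.01627²) = 0.02191
Seepage velocity v = K·i/n = 1.1 × 0.02191 / 0.34 = 0.07089 ft/day = 25.89 ft/yr.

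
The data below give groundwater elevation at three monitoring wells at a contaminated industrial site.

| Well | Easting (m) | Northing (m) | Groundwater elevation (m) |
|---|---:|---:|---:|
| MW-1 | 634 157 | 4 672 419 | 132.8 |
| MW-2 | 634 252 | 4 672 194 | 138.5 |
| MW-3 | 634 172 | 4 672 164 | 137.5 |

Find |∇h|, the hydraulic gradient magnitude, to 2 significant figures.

0.026

Three-point gradient (reference MW-1): Δ to MW-2 = (95, -225, +5.7), Δ to MW-3 = (15, -255, +4.7).
∂h/∂x = +0.01899, ∂h/∂y = -0.01731 (det = -20850).
|∇h| = √(0.01899² + -0.01731²) = 0.0257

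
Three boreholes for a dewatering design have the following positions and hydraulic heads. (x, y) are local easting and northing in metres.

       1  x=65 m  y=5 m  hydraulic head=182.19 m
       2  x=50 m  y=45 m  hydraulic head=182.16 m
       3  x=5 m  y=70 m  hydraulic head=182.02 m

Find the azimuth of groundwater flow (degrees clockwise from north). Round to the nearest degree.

261°

Taking 1 as reference: 2−1 = (-15, 40, -0.03); 3−1 = (-60, 65, -0.17).
Solve a·Δx + b·Δy = Δh: det = (-15)·65 − (-60)·40 = 1425.
∂h/∂x = [(-0.03)·65 − (-0.17)·40] / 1425 = +0.003404
∂h/∂y = [(-15)·(-0.17) − (-60)·(-0.03)] / 1425 = +0.0005263
Flow direction (−∇h) has components (-0.003404 E, -0.0005263 N).
Azimuth = atan2(E, N) = atan2(-0.003404, -0.0005263) = 261.2° ≈ 261°.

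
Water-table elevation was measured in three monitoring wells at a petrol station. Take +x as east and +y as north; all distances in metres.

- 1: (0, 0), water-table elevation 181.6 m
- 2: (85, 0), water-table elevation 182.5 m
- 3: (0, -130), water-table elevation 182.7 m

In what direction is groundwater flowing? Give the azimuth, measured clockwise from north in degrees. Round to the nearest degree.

309°

∂h/∂x = (182.5 − 181.6) / (85 − 0) = +0.01059
∂h/∂y = (182.7 − 181.6) / (-130 − 0) = -0.008462
Flow direction (−∇h) has components (-0.01059 E, +0.008462 N).
Azimuth = atan2(E, N) = atan2(-0.01059, +0.008462) = 308.6° ≈ 309°.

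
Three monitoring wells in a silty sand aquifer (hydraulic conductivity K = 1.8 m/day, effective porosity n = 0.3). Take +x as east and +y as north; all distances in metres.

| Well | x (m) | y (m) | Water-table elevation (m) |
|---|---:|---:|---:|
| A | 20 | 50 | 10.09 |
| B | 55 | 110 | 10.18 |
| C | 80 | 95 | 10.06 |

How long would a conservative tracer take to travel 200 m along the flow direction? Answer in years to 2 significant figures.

Differences from A: to B (Δx, Δy, Δh) = (35, 60, +0.09); to C = (60, 45, -0.03).
Determinant of the coordinate differences = 35·45 − 60·60 = -2025.
∂h/∂x = [(+0.09)·45 − (-0.03)·60] / -2025 = -0.002889
∂h/∂y = [35·(-0.03) − 60·(+0.09)] / -2025 = +0.003185
|∇h| = √(-0.002889² + 0.003185²) = 0.0043
Seepage velocity v = K·i/n = 1.8 × 0.0043 / 0.3 = 0.0258 m/day.
t = 200 / 0.0258 = 7752 days = 21.2 years.

21 years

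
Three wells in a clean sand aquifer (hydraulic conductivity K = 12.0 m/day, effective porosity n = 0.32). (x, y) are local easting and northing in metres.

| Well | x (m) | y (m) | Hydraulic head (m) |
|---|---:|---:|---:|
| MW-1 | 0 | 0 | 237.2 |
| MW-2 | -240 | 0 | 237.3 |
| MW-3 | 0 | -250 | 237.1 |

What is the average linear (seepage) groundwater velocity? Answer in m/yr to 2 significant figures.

7.9 m/yr

∂h/∂x = (237.3 − 237.2) / (-240 − 0) = -0.0004167
∂h/∂y = (237.1 − 237.2) / (-250 − 0) = +0.0004000
|∇h| = √(-0.0004167² + 0.0004000²) = 0.0005776
Seepage velocity v = K·i/n = 12.0 × 0.0005776 / 0.32 = 0.02166 m/day = 7.911 m/yr.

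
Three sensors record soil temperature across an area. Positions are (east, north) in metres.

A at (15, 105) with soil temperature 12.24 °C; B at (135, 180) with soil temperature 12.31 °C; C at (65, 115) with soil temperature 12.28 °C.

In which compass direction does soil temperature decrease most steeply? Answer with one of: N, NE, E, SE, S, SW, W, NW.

NW

With T = a·x + b·y + c and A as origin, the differences give:
  120·a + 75·b = +0.07
  50·a + 10·b = +0.04
Eliminate b (×10 and ×75, subtract): -2550·a = -2.300 → a = ∂T/∂x = +0.0009020
Back-substitute: b = ∂T/∂y = -0.0005098.
Steepest decrease is along −∇f = (-0.0009020 E, +0.0005098 N) → northwest.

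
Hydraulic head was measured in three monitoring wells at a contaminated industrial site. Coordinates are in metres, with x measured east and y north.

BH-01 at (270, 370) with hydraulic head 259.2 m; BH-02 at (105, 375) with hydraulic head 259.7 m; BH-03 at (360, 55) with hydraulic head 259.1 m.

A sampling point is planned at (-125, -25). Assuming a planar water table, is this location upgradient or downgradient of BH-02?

upgradient

With h = a·x + b·y + c and BH-01 as origin, the differences give:
  (-165)·a + 5·b = +0.5
  90·a + (-315)·b = -0.1
Eliminate b (×(-315) and ×5, subtract): 51525·a = -157.00 → a = ∂h/∂x = -0.003047
Back-substitute: b = ∂h/∂y = -0.0005531.
Head at (-125, -25) = 259.2 + (-0.003047)·(-395) + (-0.0005531)·(-395) = 260.62 m.
That is higher than the 259.7 m at BH-02, so the point is upgradient.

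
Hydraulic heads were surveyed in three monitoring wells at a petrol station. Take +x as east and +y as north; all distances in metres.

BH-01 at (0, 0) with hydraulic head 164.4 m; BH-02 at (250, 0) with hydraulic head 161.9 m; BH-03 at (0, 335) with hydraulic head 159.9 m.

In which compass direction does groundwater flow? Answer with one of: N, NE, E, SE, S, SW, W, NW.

NE

∂h/∂x = (161.9 − 164.4) / (250 − 0) = -0.01000
∂h/∂y = (159.9 − 164.4) / (335 − 0) = -0.01343
Flow = −∇h = (+0.01000 east, +0.01343 north), which points northeast.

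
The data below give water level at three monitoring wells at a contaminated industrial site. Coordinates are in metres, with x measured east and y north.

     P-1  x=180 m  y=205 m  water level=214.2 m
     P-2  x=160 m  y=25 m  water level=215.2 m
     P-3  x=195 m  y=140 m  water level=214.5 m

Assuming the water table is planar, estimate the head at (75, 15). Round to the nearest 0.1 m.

215.5 m

With h = a·x + b·y + c and P-1 as origin, the differences give:
  (-20)·a + (-180)·b = +1.0
  15·a + (-65)·b = +0.3
Eliminate b (×(-65) and ×(-180), subtract): 4000·a = -11.00 → a = ∂h/∂x = -0.002750
Back-substitute: b = ∂h/∂y = -0.005250.
h(75, 15) = 214.2 + (-0.002750)·(-105) + (-0.005250)·(-190) = 214.2 +0.289 +0.998 = 215.486 m.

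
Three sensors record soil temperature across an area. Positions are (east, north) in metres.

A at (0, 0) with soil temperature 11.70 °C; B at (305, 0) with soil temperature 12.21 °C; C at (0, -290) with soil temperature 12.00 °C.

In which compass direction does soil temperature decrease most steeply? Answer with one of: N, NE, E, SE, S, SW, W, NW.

∂T/∂x = (12.21 − 11.70) / (305 − 0) = +0.001672
∂T/∂y = (12.00 − 11.70) / (-290 − 0) = -0.001034
Steepest decrease is along −∇f = (-0.001672 E, +0.001034 N) → northwest.

NW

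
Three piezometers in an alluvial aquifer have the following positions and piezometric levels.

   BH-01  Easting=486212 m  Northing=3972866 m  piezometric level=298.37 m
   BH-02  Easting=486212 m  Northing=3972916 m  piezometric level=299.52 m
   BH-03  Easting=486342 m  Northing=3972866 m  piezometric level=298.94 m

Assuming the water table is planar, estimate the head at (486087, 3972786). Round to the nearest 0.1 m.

With h = a·x + b·y + c and BH-01 as origin, the differences give:
  0·a + 50·b = +1.15
  130·a + 0·b = +0.57
Eliminate b (×0 and ×50, subtract): -6500·a = -28.500 → a = ∂h/∂x = +0.004385
Back-substitute: b = ∂h/∂y = +0.02300.
h(486087, 3972786) = 298.37 + (+0.004385)·(-125) + (+0.02300)·(-80) = 298.37 -0.548 -1.840 = 295.982 m.

296.0 m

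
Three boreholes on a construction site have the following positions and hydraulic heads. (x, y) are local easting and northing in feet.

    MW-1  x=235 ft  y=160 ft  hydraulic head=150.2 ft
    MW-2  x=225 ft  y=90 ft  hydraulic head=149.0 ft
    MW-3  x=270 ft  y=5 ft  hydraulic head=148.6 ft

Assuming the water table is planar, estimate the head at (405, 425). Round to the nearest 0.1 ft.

Taking MW-1 as reference: MW-2−MW-1 = (-10, -70, -1.2); MW-3−MW-1 = (35, -155, -1.6).
Determinant of the coordinate differences = (-10)·(-155) − 35·(-70) = 4000.
∂h/∂x = [(-1.2)·(-155) − (-1.6)·(-70)] / 4000 = +0.01850
∂h/∂y = [(-10)·(-1.6) − 35·(-1.2)] / 4000 = +0.01450
h(405, 425) = 150.2 + (+0.01850)·(170) + (+0.01450)·(265) = 150.2 +3.145 +3.842 = 157.187 ft.

157.2 ft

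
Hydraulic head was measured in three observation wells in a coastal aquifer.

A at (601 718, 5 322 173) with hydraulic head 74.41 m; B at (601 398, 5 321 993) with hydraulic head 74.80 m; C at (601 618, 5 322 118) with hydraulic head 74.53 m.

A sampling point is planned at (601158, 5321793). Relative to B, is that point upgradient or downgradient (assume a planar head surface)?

Taking A as reference: B−A = (-320, -180, +0.39); C−A = (-100, -55, +0.12).
Solve a·Δx + b·Δy = Δh: det = (-320)·(-55) − (-100)·(-180) = -400.
∂h/∂x = [(+0.39)·(-55) − (+0.12)·(-180)] / -400 = -0.0003750
∂h/∂y = [(-320)·(+0.12) − (-100)·(+0.39)] / -400 = -0.001500
Head at (601158, 5321793) = 74.41 + (-0.0003750)·(-560) + (-0.001500)·(-380) = 75.19 m.
That is higher than the 74.80 m at B, so the point is upgradient.

upgradient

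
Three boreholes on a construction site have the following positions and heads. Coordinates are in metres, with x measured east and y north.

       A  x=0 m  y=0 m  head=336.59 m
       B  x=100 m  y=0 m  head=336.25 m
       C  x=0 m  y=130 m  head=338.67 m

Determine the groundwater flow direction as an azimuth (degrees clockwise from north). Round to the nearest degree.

168°

∂h/∂x = (336.25 − 336.59) / (100 − 0) = -0.003400
∂h/∂y = (338.67 − 336.59) / (130 − 0) = +0.01600
Flow direction (−∇h) has components (+0.003400 E, -0.01600 N).
Azimuth = atan2(E, N) = atan2(+0.003400, -0.01600) = 168.0° ≈ 168°.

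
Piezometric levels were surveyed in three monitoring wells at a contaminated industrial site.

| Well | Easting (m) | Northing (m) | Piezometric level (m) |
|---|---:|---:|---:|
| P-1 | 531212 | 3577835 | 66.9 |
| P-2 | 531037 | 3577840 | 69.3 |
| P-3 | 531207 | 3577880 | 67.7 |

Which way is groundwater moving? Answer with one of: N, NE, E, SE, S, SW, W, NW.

SE

Three-point gradient (reference P-1): Δ to P-2 = (-175, 5, +2.4), Δ to P-3 = (-5, 45, +0.8).
∂h/∂x = -0.01325, ∂h/∂y = +0.01631 (det = -7850).
Flow = −∇h = (+0.01325 east, -0.01631 north), which points southeast.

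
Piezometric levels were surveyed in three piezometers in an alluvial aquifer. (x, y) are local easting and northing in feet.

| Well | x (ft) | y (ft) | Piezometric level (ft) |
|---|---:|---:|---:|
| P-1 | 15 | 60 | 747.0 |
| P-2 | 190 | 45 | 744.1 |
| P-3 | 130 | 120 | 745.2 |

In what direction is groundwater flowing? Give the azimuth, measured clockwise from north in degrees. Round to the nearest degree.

095°

Taking P-1 as reference: P-2−P-1 = (175, -15, -2.9); P-3−P-1 = (115, 60, -1.8).
Determinant of the coordinate differences = 175·60 − 115·(-15) = 12225.
∂h/∂x = [(-2.9)·60 − (-1.8)·(-15)] / 12225 = -0.01644
∂h/∂y = [175·(-1.8) − 115·(-2.9)] / 12225 = +0.001513
Flow direction (−∇h) has components (+0.01644 E, -0.001513 N).
Azimuth = atan2(E, N) = atan2(+0.01644, -0.001513) = 95.3° ≈ 095°.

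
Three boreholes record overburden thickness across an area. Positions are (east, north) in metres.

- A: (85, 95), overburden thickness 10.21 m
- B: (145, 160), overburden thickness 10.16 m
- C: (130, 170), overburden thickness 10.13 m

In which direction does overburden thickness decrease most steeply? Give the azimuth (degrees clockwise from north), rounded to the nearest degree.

With d = a·x + b·y + c and A as origin, the differences give:
  60·a + 65·b = -0.05
  45·a + 75·b = -0.08
Eliminate b (×75 and ×65, subtract): 1575·a = 1.450 → a = ∂d/∂x = +0.0009206
Back-substitute: b = ∂d/∂y = -0.001619.
Steepest decrease is along −∇f: components (-0.0009206 E, +0.001619 N).
Azimuth = atan2(-0.0009206, +0.001619) = 330.4° ≈ 330°.

330°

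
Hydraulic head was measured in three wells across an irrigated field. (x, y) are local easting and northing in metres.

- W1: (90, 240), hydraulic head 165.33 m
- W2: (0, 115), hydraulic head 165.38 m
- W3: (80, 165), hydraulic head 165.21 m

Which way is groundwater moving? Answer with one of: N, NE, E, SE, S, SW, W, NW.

SE

Differences from W1: to W2 (Δx, Δy, Δh) = (-90, -125, +0.05); to W3 = (-10, -75, -0.12).
Solve a·Δx + b·Δy = Δh: det = (-90)·(-75) − (-10)·(-125) = 5500.
∂h/∂x = [(+0.05)·(-75) − (-0.12)·(-125)] / 5500 = -0.003409
∂h/∂y = [(-90)·(-0.12) − (-10)·(+0.05)] / 5500 = +0.002055
Flow = −∇h = (+0.003409 east, -0.002055 north), which points southeast.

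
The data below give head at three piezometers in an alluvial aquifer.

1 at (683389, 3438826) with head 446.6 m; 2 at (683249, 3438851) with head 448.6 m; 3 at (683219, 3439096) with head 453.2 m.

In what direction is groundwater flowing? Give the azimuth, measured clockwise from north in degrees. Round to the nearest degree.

Taking 1 as reference: 2−1 = (-140, 25, +2.0); 3−1 = (-170, 270, +6.6).
Determinant of the coordinate differences = (-140)·270 − (-170)·25 = -33550.
∂h/∂x = [(+2.0)·270 − (+6.6)·25] / -33550 = -0.01118
∂h/∂y = [(-140)·(+6.6) − (-170)·(+2.0)] / -33550 = +0.01741
Flow direction (−∇h) has components (+0.01118 E, -0.01741 N).
Azimuth = atan2(E, N) = atan2(+0.01118, -0.01741) = 147.3° ≈ 147°.

147°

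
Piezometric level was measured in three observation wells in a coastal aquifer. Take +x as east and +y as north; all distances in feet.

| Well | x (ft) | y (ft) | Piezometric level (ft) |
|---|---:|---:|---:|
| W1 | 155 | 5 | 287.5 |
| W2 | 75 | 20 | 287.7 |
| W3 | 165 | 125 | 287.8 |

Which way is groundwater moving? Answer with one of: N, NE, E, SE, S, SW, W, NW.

SE

With h = a·x + b·y + c and W1 as origin, the differences give:
  (-80)·a + 15·b = +0.2
  10·a + 120·b = +0.3
Eliminate b (×120 and ×15, subtract): -9750·a = 19.50 → a = ∂h/∂x = -0.002000
Back-substitute: b = ∂h/∂y = +0.002667.
Flow = −∇h = (+0.002000 east, -0.002667 north), which points southeast.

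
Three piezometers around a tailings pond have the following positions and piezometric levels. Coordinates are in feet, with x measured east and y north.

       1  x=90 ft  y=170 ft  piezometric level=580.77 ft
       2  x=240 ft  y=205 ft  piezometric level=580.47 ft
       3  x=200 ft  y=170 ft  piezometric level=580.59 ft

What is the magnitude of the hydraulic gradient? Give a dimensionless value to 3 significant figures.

0.00226

With h = a·x + b·y + c and 1 as origin, the differences give:
  150·a + 35·b = -0.30
  110·a + 0·b = -0.18
Eliminate b (×0 and ×35, subtract): -3850·a = 6.300 → a = ∂h/∂x = -0.001636
Back-substitute: b = ∂h/∂y = -0.001558.
|∇h| = √(-0.001636² + -0.001558²) = 0.002259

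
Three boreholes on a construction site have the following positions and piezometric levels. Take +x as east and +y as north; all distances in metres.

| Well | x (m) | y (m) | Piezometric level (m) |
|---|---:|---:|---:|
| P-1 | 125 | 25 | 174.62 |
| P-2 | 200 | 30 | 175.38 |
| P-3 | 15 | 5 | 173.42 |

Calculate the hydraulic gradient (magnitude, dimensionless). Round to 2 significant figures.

0.012

With h = a·x + b·y + c and P-1 as origin, the differences give:
  75·a + 5·b = +0.76
  (-110)·a + (-20)·b = -1.20
Eliminate b (×(-20) and ×5, subtract): -950·a = -9.200 → a = ∂h/∂x = +0.009684
Back-substitute: b = ∂h/∂y = +0.006737.
|∇h| = √(0.009684² + 0.006737²) = 0.0118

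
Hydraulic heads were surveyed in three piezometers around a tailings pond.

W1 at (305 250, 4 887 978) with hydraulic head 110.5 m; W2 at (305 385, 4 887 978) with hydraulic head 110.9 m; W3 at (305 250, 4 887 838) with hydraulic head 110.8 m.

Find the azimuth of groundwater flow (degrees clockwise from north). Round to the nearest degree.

∂h/∂x = (110.9 − 110.5) / (305385 − 305250) = +0.002963
∂h/∂y = (110.8 − 110.5) / (4887838 − 4887978) = -0.002143
Flow direction (−∇h) has components (-0.002963 E, +0.002143 N).
Azimuth = atan2(E, N) = atan2(-0.002963, +0.002143) = 305.9° ≈ 306°.

306°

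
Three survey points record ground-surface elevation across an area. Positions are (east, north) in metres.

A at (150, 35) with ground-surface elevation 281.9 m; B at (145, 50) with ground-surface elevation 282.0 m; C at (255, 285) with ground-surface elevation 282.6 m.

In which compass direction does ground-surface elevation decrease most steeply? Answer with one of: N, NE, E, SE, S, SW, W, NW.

With z = a·x + b·y + c and A as origin, the differences give:
  (-5)·a + 15·b = +0.1
  105·a + 250·b = +0.7
Eliminate b (×250 and ×15, subtract): -2825·a = 14.50 → a = ∂z/∂x = -0.005133
Back-substitute: b = ∂z/∂y = +0.004956.
Steepest decrease is along −∇f = (+0.005133 E, -0.004956 N) → southeast.

SE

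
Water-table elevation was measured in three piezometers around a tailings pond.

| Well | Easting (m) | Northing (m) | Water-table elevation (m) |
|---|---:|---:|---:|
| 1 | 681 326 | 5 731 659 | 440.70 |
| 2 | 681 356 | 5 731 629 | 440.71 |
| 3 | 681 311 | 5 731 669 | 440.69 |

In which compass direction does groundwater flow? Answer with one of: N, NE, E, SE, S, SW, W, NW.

Three-point gradient (reference 1): Δ to 2 = (30, -30, +0.01), Δ to 3 = (-15, 10, -0.01).
∂h/∂x = +0.001333, ∂h/∂y = +0.0010000 (det = -150).
Flow = −∇h = (-0.001333 east, -0.0010000 north), which points southwest.

SW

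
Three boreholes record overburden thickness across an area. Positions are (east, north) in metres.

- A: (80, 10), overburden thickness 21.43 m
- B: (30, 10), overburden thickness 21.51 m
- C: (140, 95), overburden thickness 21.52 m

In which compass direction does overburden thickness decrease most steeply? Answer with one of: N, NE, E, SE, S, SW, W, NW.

SE

Differences from A: to B (Δx, Δy, Δh) = (-50, 0, +0.08); to C = (60, 85, +0.09).
Determinant of the coordinate differences = (-50)·85 − 60·0 = -4250.
∂d/∂x = [(+0.08)·85 − (+0.09)·0] / -4250 = -0.001600
∂d/∂y = [(-50)·(+0.09) − 60·(+0.08)] / -4250 = +0.002188
Steepest decrease is along −∇f = (+0.001600 E, -0.002188 N) → southeast.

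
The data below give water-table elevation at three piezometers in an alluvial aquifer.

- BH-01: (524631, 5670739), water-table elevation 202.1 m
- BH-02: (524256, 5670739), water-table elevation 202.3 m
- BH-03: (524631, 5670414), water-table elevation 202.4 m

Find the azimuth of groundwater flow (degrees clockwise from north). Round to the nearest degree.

030°

∂h/∂x = (202.3 − 202.1) / (524256 − 524631) = -0.0005333
∂h/∂y = (202.4 − 202.1) / (5670414 − 5670739) = -0.0009231
Flow direction (−∇h) has components (+0.0005333 E, +0.0009231 N).
Azimuth = atan2(E, N) = atan2(+0.0005333, +0.0009231) = 30.0° ≈ 030°.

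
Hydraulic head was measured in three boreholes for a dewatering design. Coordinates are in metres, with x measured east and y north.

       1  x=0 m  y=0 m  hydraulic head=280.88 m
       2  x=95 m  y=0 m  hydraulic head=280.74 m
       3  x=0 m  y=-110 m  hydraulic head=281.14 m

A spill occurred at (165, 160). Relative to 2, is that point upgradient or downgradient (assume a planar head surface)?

downgradient

∂h/∂x = (280.74 − 280.88) / (95 − 0) = -0.001474
∂h/∂y = (281.14 − 280.88) / (-110 − 0) = -0.002364
Head at (165, 160) = 280.88 + (-0.001474)·(165) + (-0.002364)·(160) = 280.26 m.
That is lower than the 280.74 m at 2, so the point is downgradient.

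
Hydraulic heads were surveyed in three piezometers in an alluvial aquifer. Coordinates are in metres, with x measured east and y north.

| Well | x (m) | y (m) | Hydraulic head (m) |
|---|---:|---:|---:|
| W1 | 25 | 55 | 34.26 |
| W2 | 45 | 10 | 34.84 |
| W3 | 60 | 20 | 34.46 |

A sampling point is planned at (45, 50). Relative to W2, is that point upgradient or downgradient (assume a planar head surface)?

Three-point gradient (reference W1): Δ to W2 = (20, -45, +0.58), Δ to W3 = (35, -35, +0.20).
∂h/∂x = -0.01291, ∂h/∂y = -0.01863 (det = 875).
Head at (45, 50) = 34.26 + (-0.01291)·(20) + (-0.01863)·(-5) = 34.09 m.
That is lower than the 34.84 m at W2, so the point is downgradient.

downgradient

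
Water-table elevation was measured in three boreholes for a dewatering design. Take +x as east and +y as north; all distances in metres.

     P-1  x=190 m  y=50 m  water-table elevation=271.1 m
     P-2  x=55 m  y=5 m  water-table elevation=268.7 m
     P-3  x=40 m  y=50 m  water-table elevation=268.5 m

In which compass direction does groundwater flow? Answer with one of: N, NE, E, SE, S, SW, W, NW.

With h = a·x + b·y + c and P-1 as origin, the differences give:
  (-135)·a + (-45)·b = -2.4
  (-150)·a + 0·b = -2.6
Eliminate b (×0 and ×(-45), subtract): -6750·a = -117.00 → a = ∂h/∂x = +0.01733
Back-substitute: b = ∂h/∂y = +0.001333.
Flow = −∇h = (-0.01733 east, -0.001333 north), which points west.

W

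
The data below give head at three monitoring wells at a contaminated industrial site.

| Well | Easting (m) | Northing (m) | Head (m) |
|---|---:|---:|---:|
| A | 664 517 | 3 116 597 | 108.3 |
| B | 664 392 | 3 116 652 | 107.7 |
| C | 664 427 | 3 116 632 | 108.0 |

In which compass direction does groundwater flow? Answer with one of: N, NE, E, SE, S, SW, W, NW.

N

Three-point gradient (reference A): Δ to B = (-125, 55, -0.6), Δ to C = (-90, 35, -0.3).
∂h/∂x = -0.007826, ∂h/∂y = -0.02870 (det = 575).
Flow = −∇h = (+0.007826 east, +0.02870 north), which points north.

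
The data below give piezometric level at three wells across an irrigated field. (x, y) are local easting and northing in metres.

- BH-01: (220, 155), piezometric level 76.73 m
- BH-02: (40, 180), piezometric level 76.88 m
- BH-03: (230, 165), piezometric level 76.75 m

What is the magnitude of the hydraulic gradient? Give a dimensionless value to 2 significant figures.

Differences from BH-01: to BH-02 (Δx, Δy, Δh) = (-180, 25, +0.15); to BH-03 = (10, 10, +0.02).
Determinant of the coordinate differences = (-180)·10 − 10·25 = -2050.
∂h/∂x = [(+0.15)·10 − (+0.02)·25] / -2050 = -0.0004878
∂h/∂y = [(-180)·(+0.02) − 10·(+0.15)] / -2050 = +0.002488
|∇h| = √(-0.0004878² + 0.002488²) = 0.002535

0.0025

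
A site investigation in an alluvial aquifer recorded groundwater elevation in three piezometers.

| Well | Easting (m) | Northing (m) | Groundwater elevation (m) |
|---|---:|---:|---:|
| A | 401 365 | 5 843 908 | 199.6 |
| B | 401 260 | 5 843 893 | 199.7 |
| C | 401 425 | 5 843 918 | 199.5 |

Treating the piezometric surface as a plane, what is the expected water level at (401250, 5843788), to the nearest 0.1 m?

Taking A as reference: B−A = (-105, -15, +0.1); C−A = (60, 10, -0.1).
Solve a·Δx + b·Δy = Δh: det = (-105)·10 − 60·(-15) = -150.
∂h/∂x = [(+0.1)·10 − (-0.1)·(-15)] / -150 = +0.003333
∂h/∂y = [(-105)·(-0.1) − 60·(+0.1)] / -150 = -0.03000
h(401250, 5843788) = 199.6 + (+0.003333)·(-115) + (-0.03000)·(-120) = 199.6 -0.383 +3.600 = 202.817 m.

202.8 m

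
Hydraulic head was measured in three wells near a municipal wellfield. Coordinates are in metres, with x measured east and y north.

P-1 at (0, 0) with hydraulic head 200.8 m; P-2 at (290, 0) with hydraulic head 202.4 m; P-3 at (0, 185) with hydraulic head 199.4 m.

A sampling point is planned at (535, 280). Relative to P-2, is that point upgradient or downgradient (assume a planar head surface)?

downgradient

∂h/∂x = (202.4 − 200.8) / (290 − 0) = +0.005517
∂h/∂y = (199.4 − 200.8) / (185 − 0) = -0.007568
Head at (535, 280) = 200.8 + (+0.005517)·(535) + (-0.007568)·(280) = 201.63 m.
That is lower than the 202.4 m at P-2, so the point is downgradient.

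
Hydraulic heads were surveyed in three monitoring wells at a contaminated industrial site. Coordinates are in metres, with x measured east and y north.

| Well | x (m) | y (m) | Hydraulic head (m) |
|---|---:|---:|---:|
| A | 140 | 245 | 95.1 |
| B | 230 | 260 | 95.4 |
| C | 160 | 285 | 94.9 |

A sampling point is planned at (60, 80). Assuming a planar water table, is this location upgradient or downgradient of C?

upgradient

Taking A as reference: B−A = (90, 15, +0.3); C−A = (20, 40, -0.2).
Solve a·Δx + b·Δy = Δh: det = 90·40 − 20·15 = 3300.
∂h/∂x = [(+0.3)·40 − (-0.2)·15] / 3300 = +0.004545
∂h/∂y = [90·(-0.2) − 20·(+0.3)] / 3300 = -0.007273
Head at (60, 80) = 95.1 + (+0.004545)·(-80) + (-0.007273)·(-165) = 95.94 m.
That is higher than the 94.9 m at C, so the point is upgradient.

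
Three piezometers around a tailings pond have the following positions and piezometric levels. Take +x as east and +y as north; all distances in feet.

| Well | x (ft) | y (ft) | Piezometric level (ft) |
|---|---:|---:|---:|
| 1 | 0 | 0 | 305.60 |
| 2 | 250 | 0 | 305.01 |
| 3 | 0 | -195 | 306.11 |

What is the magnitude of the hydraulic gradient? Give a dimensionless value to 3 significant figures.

∂h/∂x = (305.01 − 305.60) / (250 − 0) = -0.002360
∂h/∂y = (306.11 − 305.60) / (-195 − 0) = -0.002615
|∇h| = √(-0.002360² + -0.002615²) = 0.003522

0.00352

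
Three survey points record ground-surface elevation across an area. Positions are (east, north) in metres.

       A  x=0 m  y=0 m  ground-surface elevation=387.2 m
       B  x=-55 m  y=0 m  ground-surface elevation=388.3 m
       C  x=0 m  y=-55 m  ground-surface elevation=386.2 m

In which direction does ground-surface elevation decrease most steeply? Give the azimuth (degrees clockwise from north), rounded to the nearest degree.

132°

∂z/∂x = (388.3 − 387.2) / (-55 − 0) = -0.02000
∂z/∂y = (386.2 − 387.2) / (-55 − 0) = +0.01818
Steepest decrease is along −∇f: components (+0.02000 E, -0.01818 N).
Azimuth = atan2(+0.02000, -0.01818) = 132.3° ≈ 132°.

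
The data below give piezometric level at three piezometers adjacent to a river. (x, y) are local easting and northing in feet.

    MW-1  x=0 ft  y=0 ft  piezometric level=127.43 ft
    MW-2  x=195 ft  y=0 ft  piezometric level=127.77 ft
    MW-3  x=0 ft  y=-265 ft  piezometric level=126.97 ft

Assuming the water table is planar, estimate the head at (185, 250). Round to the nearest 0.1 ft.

∂h/∂x = (127.77 − 127.43) / (195 − 0) = +0.001744
∂h/∂y = (126.97 − 127.43) / (-265 − 0) = +0.001736
h(185, 250) = 127.43 + (+0.001744)·(185) + (+0.001736)·(250) = 127.43 +0.323 +0.434 = 128.187 ft.

128.2 ft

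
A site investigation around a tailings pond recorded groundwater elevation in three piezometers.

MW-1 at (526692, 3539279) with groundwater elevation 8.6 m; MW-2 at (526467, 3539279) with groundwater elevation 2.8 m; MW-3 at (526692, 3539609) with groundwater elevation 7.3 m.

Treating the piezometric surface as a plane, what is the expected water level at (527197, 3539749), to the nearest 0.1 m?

∂h/∂x = (2.8 − 8.6) / (526467 − 526692) = +0.02578
∂h/∂y = (7.3 − 8.6) / (3539609 − 3539279) = -0.003939
h(527197, 3539749) = 8.6 + (+0.02578)·(505) + (-0.003939)·(470) = 8.6 +13.018 -1.852 = 19.766 m.

19.8 m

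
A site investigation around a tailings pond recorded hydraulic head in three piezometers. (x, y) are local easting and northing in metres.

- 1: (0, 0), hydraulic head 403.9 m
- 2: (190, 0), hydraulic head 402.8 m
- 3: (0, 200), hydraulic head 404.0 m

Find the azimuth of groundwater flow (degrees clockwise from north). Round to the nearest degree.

∂h/∂x = (402.8 − 403.9) / (190 − 0) = -0.005789
∂h/∂y = (404.0 − 403.9) / (200 − 0) = +0.0005000
Flow direction (−∇h) has components (+0.005789 E, -0.0005000 N).
Azimuth = atan2(E, N) = atan2(+0.005789, -0.0005000) = 94.9° ≈ 095°.

095°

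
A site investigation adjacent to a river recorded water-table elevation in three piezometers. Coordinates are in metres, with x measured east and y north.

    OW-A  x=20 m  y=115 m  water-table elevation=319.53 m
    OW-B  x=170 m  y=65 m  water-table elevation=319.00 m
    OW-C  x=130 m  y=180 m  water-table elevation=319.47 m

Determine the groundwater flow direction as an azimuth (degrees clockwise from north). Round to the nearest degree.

Differences from OW-A: to OW-B (Δx, Δy, Δh) = (150, -50, -0.53); to OW-C = (110, 65, -0.06).
Determinant of the coordinate differences = 150·65 − 110·(-50) = 15250.
∂h/∂x = [(-0.53)·65 − (-0.06)·(-50)] / 15250 = -0.002456
∂h/∂y = [150·(-0.06) − 110·(-0.53)] / 15250 = +0.003233
Flow direction (−∇h) has components (+0.002456 E, -0.003233 N).
Azimuth = atan2(E, N) = atan2(+0.002456, -0.003233) = 142.8° ≈ 143°.

143°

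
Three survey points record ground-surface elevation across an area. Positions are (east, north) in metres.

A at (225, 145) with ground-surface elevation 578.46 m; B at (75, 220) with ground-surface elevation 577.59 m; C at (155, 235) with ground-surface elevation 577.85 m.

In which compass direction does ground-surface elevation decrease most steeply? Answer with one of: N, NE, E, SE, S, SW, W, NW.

NW

With z = a·x + b·y + c and A as origin, the differences give:
  (-150)·a + 75·b = -0.87
  (-70)·a + 90·b = -0.61
Eliminate b (×90 and ×75, subtract): -8250·a = -32.550 → a = ∂z/∂x = +0.003945
Back-substitute: b = ∂z/∂y = -0.003709.
Steepest decrease is along −∇f = (-0.003945 E, +0.003709 N) → northwest.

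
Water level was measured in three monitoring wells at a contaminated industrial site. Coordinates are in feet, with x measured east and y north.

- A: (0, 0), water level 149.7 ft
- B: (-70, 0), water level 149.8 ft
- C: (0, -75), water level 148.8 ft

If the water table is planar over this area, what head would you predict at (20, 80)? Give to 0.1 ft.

∂h/∂x = (149.8 − 149.7) / (-70 − 0) = -0.001429
∂h/∂y = (148.8 − 149.7) / (-75 − 0) = +0.01200
h(20, 80) = 149.7 + (-0.001429)·(20) + (+0.01200)·(80) = 149.7 -0.029 +0.960 = 150.631 ft.

150.6 ft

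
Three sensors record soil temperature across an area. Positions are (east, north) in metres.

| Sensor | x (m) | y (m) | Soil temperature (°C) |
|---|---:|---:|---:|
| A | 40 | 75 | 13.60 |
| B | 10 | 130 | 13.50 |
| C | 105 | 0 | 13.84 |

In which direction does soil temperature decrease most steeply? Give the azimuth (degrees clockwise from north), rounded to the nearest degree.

Taking A as reference: B−A = (-30, 55, -0.10); C−A = (65, -75, +0.24).
Solve a·Δx + b·Δy = ΔT: det = (-30)·(-75) − 65·55 = -1325.
∂T/∂x = [(-0.10)·(-75) − (+0.24)·55] / -1325 = +0.004302
∂T/∂y = [(-30)·(+0.24) − 65·(-0.10)] / -1325 = +0.0005283
Steepest decrease is along −∇f: components (-0.004302 E, -0.0005283 N).
Azimuth = atan2(-0.004302, -0.0005283) = 263.0° ≈ 263°.

263°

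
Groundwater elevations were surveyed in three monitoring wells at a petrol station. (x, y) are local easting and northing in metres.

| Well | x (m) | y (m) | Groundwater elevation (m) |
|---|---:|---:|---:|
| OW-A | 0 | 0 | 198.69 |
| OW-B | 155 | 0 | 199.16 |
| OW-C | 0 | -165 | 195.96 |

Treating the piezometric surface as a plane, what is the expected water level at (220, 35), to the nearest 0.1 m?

199.9 m

∂h/∂x = (199.16 − 198.69) / (155 − 0) = +0.003032
∂h/∂y = (195.96 − 198.69) / (-165 − 0) = +0.01655
h(220, 35) = 198.69 + (+0.003032)·(220) + (+0.01655)·(35) = 198.69 +0.667 +0.579 = 199.936 m.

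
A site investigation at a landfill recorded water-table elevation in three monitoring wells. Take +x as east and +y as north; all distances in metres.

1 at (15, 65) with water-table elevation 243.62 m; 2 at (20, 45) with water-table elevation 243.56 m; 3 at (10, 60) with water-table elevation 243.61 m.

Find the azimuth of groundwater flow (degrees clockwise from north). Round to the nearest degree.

164°

With h = a·x + b·y + c and 1 as origin, the differences give:
  5·a + (-20)·b = -0.06
  (-5)·a + (-5)·b = -0.01
Eliminate b (×(-5) and ×(-20), subtract): -125·a = 0.100 → a = ∂h/∂x = -0.0008000
Back-substitute: b = ∂h/∂y = +0.002800.
Flow direction (−∇h) has components (+0.0008000 E, -0.002800 N).
Azimuth = atan2(E, N) = atan2(+0.0008000, -0.002800) = 164.1° ≈ 164°.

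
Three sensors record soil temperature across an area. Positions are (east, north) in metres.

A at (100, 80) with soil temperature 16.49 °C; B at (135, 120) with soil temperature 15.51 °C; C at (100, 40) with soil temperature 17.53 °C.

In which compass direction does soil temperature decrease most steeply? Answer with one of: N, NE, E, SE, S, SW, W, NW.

Differences from A: to B (Δx, Δy, Δh) = (35, 40, -0.98); to C = (0, -40, +1.04).
Solve a·Δx + b·Δy = ΔT: det = 35·(-40) − 0·40 = -1400.
∂T/∂x = [(-0.98)·(-40) − (+1.04)·40] / -1400 = +0.001714
∂T/∂y = [35·(+1.04) − 0·(-0.98)] / -1400 = -0.02600
Steepest decrease is along −∇f = (-0.001714 E, +0.02600 N) → north.

N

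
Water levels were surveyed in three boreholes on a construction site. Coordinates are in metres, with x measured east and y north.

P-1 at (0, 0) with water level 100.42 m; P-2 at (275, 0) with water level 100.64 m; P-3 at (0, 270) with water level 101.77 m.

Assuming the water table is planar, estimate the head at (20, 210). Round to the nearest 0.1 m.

∂h/∂x = (100.64 − 100.42) / (275 − 0) = +0.0008000
∂h/∂y = (101.77 − 100.42) / (270 − 0) = +0.005000
h(20, 210) = 100.42 + (+0.0008000)·(20) + (+0.005000)·(210) = 100.42 +0.016 +1.050 = 101.486 m.

101.5 m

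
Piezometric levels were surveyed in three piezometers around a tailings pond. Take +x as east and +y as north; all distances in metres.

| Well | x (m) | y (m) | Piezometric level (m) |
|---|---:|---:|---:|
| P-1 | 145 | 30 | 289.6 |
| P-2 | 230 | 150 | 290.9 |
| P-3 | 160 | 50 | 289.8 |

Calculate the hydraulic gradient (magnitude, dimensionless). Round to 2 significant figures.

0.032

With h = a·x + b·y + c and P-1 as origin, the differences give:
  85·a + 120·b = +1.3
  15·a + 20·b = +0.2
Eliminate b (×20 and ×120, subtract): -100·a = 2.00 → a = ∂h/∂x = -0.02000
Back-substitute: b = ∂h/∂y = +0.02500.
|∇h| = √(-0.02000² + 0.02500²) = 0.03202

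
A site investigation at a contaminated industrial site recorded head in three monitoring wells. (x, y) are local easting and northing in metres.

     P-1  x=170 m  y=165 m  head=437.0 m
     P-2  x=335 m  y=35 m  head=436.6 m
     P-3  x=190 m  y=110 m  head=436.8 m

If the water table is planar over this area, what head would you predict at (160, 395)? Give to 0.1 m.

Differences from P-1: to P-2 (Δx, Δy, Δh) = (165, -130, -0.4); to P-3 = (20, -55, -0.2).
Determinant of the coordinate differences = 165·(-55) − 20·(-130) = -6475.
∂h/∂x = [(-0.4)·(-55) − (-0.2)·(-130)] / -6475 = +0.0006178
∂h/∂y = [165·(-0.2) − 20·(-0.4)] / -6475 = +0.003861
h(160, 395) = 437.0 + (+0.0006178)·(-10) + (+0.003861)·(230) = 437.0 -0.006 +0.888 = 437.882 m.

437.9 m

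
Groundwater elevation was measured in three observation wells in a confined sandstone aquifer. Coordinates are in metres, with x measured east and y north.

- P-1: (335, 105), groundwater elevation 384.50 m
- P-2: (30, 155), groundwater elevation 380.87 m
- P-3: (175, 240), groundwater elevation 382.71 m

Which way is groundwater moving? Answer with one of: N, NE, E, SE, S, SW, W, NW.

W

Three-point gradient (reference P-1): Δ to P-2 = (-305, 50, -3.63), Δ to P-3 = (-160, 135, -1.79).
∂h/∂x = +0.01207, ∂h/∂y = +0.001050 (det = -33175).
Flow = −∇h = (-0.01207 east, -0.001050 north), which points west.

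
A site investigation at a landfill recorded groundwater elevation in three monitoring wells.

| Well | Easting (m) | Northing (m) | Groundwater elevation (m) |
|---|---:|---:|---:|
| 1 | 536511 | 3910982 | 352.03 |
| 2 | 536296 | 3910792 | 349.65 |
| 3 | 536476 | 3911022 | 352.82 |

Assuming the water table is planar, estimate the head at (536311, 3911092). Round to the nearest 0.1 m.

354.6 m

Taking 1 as reference: 2−1 = (-215, -190, -2.38); 3−1 = (-35, 40, +0.79).
Determinant of the coordinate differences = (-215)·40 − (-35)·(-190) = -15250.
∂h/∂x = [(-2.38)·40 − (+0.79)·(-190)] / -15250 = -0.003600
∂h/∂y = [(-215)·(+0.79) − (-35)·(-2.38)] / -15250 = +0.01660
h(536311, 3911092) = 352.03 + (-0.003600)·(-200) + (+0.01660)·(110) = 352.03 +0.720 +1.826 = 354.576 m.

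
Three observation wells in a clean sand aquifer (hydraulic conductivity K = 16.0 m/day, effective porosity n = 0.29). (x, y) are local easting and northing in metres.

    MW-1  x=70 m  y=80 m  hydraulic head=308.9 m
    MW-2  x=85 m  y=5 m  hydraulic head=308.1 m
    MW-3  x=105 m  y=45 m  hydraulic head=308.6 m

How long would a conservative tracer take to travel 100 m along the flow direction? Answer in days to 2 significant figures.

With h = a·x + b·y + c and MW-1 as origin, the differences give:
  15·a + (-75)·b = -0.8
  35·a + (-35)·b = -0.3
Eliminate b (×(-35) and ×(-75), subtract): 2100·a = 5.50 → a = ∂h/∂x = +0.002619
Back-substitute: b = ∂h/∂y = +0.01119.
|∇h| = √(0.002619² + 0.01119²) = 0.01149
Seepage velocity v = K·i/n = 16.0 × 0.01149 / 0.29 = 0.6339 m/day.
t = 100 / 0.6339 = 157.8 days.

160 days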